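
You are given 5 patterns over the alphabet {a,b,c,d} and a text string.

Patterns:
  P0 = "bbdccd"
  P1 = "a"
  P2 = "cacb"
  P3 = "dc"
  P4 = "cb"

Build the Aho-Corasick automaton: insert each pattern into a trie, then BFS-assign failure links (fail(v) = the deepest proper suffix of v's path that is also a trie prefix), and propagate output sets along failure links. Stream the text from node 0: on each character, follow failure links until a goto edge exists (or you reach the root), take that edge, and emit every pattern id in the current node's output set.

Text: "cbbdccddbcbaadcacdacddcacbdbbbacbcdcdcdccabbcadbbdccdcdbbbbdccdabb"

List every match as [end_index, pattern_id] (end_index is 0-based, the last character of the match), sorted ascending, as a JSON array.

Build:
Trie nodes:
  n0 'ε': a→7 b→1 c→8 d→12
  n1 'b': b→2
  n2 'bb': d→3
  n3 'bbd': c→4
  n4 'bbdc': c→5
  n5 'bbdcc': d→6
  n6 'bbdccd': ·  [P0 ends]
  n7 'a': ·  [P1 ends]
  n8 'c': a→9 b→14
  n9 'ca': c→10
  n10 'cac': b→11
  n11 'cacb': ·  [P2 ends]
  n12 'd': c→13
  n13 'dc': ·  [P3 ends]
  n14 'cb': ·  [P4 ends]

Failure links (BFS by depth):
  n1('b'): parent n0 fail=0; on 'b' 0 → fail=0;  out ∅∪∅=∅
  n7('a'): parent n0 fail=0; on 'a' 0 → fail=0;  out {1}∪∅={1}
  n8('c'): parent n0 fail=0; on 'c' 0 → fail=0;  out ∅∪∅=∅
  n12('d'): parent n0 fail=0; on 'd' 0 → fail=0;  out ∅∪∅=∅
  n2('bb'): parent n1 fail=0; on 'b' 0 → fail=1;  out ∅∪∅=∅
  n9('ca'): parent n8 fail=0; on 'a' 0 → fail=7;  out ∅∪{1}={1}
  n13('dc'): parent n12 fail=0; on 'c' 0 → fail=8;  out {3}∪∅={3}
  n14('cb'): parent n8 fail=0; on 'b' 0 → fail=1;  out {4}∪∅={4}
  n3('bbd'): parent n2 fail=1; on 'd' 1→0 → fail=12;  out ∅∪∅=∅
  n10('cac'): parent n9 fail=7; on 'c' 7→0 → fail=8;  out ∅∪∅=∅
  n4('bbdc'): parent n3 fail=12; on 'c' 12 → fail=13;  out ∅∪{3}={3}
  n11('cacb'): parent n10 fail=8; on 'b' 8 → fail=14;  out {2}∪{4}={2,4}
  n5('bbdcc'): parent n4 fail=13; on 'c' 13→8→0 → fail=8;  out ∅∪∅=∅
  n6('bbdccd'): parent n5 fail=8; on 'd' 8→0 → fail=12;  out {0}∪∅={0}

Text stream:
pos 0 'c': at 8
pos 1 'b': at 14  → match P4@[0:1]
pos 2 'b': at 2 (via fail)
pos 3 'd': at 3
pos 4 'c': at 4  → match P3@[3:4]
pos 5 'c': at 5
pos 6 'd': at 6  → match P0@[1:6]
pos 7 'd': at 12 (via fail)
pos 8 'b': at 1 (via fail)
pos 9 'c': at 8 (via fail)
pos 10 'b': at 14  → match P4@[9:10]
pos 11 'a': at 7 (via fail)  → match P1@[11:11]
pos 12 'a': at 7 (via fail)  → match P1@[12:12]
pos 13 'd': at 12 (via fail)
pos 14 'c': at 13  → match P3@[13:14]
pos 15 'a': at 9 (via fail)  → match P1@[15:15]
pos 16 'c': at 10
pos 17 'd': at 12 (via fail)
pos 18 'a': at 7 (via fail)  → match P1@[18:18]
pos 19 'c': at 8 (via fail)
pos 20 'd': at 12 (via fail)
pos 21 'd': at 12 (via fail)
pos 22 'c': at 13  → match P3@[21:22]
pos 23 'a': at 9 (via fail)  → match P1@[23:23]
pos 24 'c': at 10
pos 25 'b': at 11  → match P2@[22:25],P4@[24:25]
pos 26 'd': at 12 (via fail)
pos 27 'b': at 1 (via fail)
pos 28 'b': at 2
pos 29 'b': at 2 (via fail)
pos 30 'a': at 7 (via fail)  → match P1@[30:30]
pos 31 'c': at 8 (via fail)
pos 32 'b': at 14  → match P4@[31:32]
pos 33 'c': at 8 (via fail)
pos 34 'd': at 12 (via fail)
pos 35 'c': at 13  → match P3@[34:35]
pos 36 'd': at 12 (via fail)
pos 37 'c': at 13  → match P3@[36:37]
pos 38 'd': at 12 (via fail)
pos 39 'c': at 13  → match P3@[38:39]
pos 40 'c': at 8 (via fail)
pos 41 'a': at 9  → match P1@[41:41]
pos 42 'b': at 1 (via fail)
pos 43 'b': at 2
pos 44 'c': at 8 (via fail)
pos 45 'a': at 9  → match P1@[45:45]
pos 46 'd': at 12 (via fail)
pos 47 'b': at 1 (via fail)
pos 48 'b': at 2
pos 49 'd': at 3
pos 50 'c': at 4  → match P3@[49:50]
pos 51 'c': at 5
pos 52 'd': at 6  → match P0@[47:52]
pos 53 'c': at 13 (via fail)  → match P3@[52:53]
pos 54 'd': at 12 (via fail)
pos 55 'b': at 1 (via fail)
pos 56 'b': at 2
pos 57 'b': at 2 (via fail)
pos 58 'b': at 2 (via fail)
pos 59 'd': at 3
pos 60 'c': at 4  → match P3@[59:60]
pos 61 'c': at 5
pos 62 'd': at 6  → match P0@[57:62]
pos 63 'a': at 7 (via fail)  → match P1@[63:63]
pos 64 'b': at 1 (via fail)
pos 65 'b': at 2

All matches (sorted): [[1,4],[4,3],[6,0],[10,4],[11,1],[12,1],[14,3],[15,1],[18,1],[22,3],[23,1],[25,2],[25,4],[30,1],[32,4],[35,3],[37,3],[39,3],[41,1],[45,1],[50,3],[52,0],[53,3],[60,3],[62,0],[63,1]]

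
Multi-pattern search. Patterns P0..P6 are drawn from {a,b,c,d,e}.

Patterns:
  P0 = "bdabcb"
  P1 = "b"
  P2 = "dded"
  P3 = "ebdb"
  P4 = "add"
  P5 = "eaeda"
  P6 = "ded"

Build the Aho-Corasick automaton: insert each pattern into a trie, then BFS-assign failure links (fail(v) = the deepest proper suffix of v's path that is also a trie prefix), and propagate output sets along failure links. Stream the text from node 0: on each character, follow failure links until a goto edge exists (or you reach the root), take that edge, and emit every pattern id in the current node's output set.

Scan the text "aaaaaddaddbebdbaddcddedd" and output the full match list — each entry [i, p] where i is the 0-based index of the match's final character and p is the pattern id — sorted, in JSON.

Build:
Trie (insert patterns):
  0='ε' goto a→15 b→1 d→7 e→11
  1='b' goto d→2  ←P1
  2='bd' goto a→3
  3='bda' goto b→4
  4='bdab' goto c→5
  5='bdabc' goto b→6
  6='bdabcb' goto ·  ←P0
  7='d' goto d→8 e→22
  8='dd' goto e→9
  9='dde' goto d→10
  10='dded' goto ·  ←P2
  11='e' goto a→18 b→12
  12='eb' goto d→13
  13='ebd' goto b→14
  14='ebdb' goto ·  ←P3
  15='a' goto d→16
  16='ad' goto d→17
  17='add' goto ·  ←P4
  18='ea' goto e→19
  19='eae' goto d→20
  20='eaed' goto a→21
  21='eaeda' goto ·  ←P5
  22='de' goto d→23
  23='ded' goto ·  ←P6

BFS fail/out derivation:
  fail(1) 'b': from fail(0)=0 chase 'b': 0 ⇒ 0;  out={1}∪out(0)={1}
  fail(7) 'd': from fail(0)=0 chase 'd': 0 ⇒ 0;  out=∅∪out(0)=∅
  fail(11) 'e': from fail(0)=0 chase 'e': 0 ⇒ 0;  out=∅∪out(0)=∅
  fail(15) 'a': from fail(0)=0 chase 'a': 0 ⇒ 0;  out=∅∪out(0)=∅
  fail(2) 'bd': from fail(1)=0 chase 'd': 0 ⇒ 7;  out=∅∪out(7)=∅
  fail(8) 'dd': from fail(7)=0 chase 'd': 0 ⇒ 7;  out=∅∪out(7)=∅
  fail(12) 'eb': from fail(11)=0 chase 'b': 0 ⇒ 1;  out=∅∪out(1)={1}
  fail(16) 'ad': from fail(15)=0 chase 'd': 0 ⇒ 7;  out=∅∪out(7)=∅
  fail(18) 'ea': from fail(11)=0 chase 'a': 0 ⇒ 15;  out=∅∪out(15)=∅
  fail(22) 'de': from fail(7)=0 chase 'e': 0 ⇒ 11;  out=∅∪out(11)=∅
  fail(3) 'bda': from fail(2)=7 chase 'a': 7→0 ⇒ 15;  out=∅∪out(15)=∅
  fail(9) 'dde': from fail(8)=7 chase 'e': 7 ⇒ 22;  out=∅∪out(22)=∅
  fail(13) 'ebd': from fail(12)=1 chase 'd': 1 ⇒ 2;  out=∅∪out(2)=∅
  fail(17) 'add': from fail(16)=7 chase 'd': 7 ⇒ 8;  out={4}∪out(8)={4}
  fail(19) 'eae': from fail(18)=15 chase 'e': 15→0 ⇒ 11;  out=∅∪out(11)=∅
  fail(23) 'ded': from fail(22)=11 chase 'd': 11→0 ⇒ 7;  out={6}∪out(7)={6}
  fail(4) 'bdab': from fail(3)=15 chase 'b': 15→0 ⇒ 1;  out=∅∪out(1)={1}
  fail(10) 'dded': from fail(9)=22 chase 'd': 22 ⇒ 23;  out={2}∪out(23)={2,6}
  fail(14) 'ebdb': from fail(13)=2 chase 'b': 2→7→0 ⇒ 1;  out={3}∪out(1)={1,3}
  fail(20) 'eaed': from fail(19)=11 chase 'd': 11→0 ⇒ 7;  out=∅∪out(7)=∅
  fail(5) 'bdabc': from fail(4)=1 chase 'c': 1→0 ⇒ 0;  out=∅∪out(0)=∅
  fail(21) 'eaeda': from fail(20)=7 chase 'a': 7→0 ⇒ 15;  out={5}∪out(15)={5}
  fail(6) 'bdabcb': from fail(5)=0 chase 'b': 0 ⇒ 1;  out={0}∪out(1)={0,1}

Run:
pos 0 'a': at 15
pos 1 'a': at 15 (via fail)
pos 2 'a': at 15 (via fail)
pos 3 'a': at 15 (via fail)
pos 4 'a': at 15 (via fail)
pos 5 'd': at 16
pos 6 'd': at 17  emit P4@[4:6]
pos 7 'a': at 15 (via fail)
pos 8 'd': at 16
pos 9 'd': at 17  emit P4@[7:9]
pos 10 'b': at 1 (via fail)  emit P1@[10:10]
pos 11 'e': at 11 (via fail)
pos 12 'b': at 12  emit P1@[12:12]
pos 13 'd': at 13
pos 14 'b': at 14  emit P1@[14:14],P3@[11:14]
pos 15 'a': at 15 (via fail)
pos 16 'd': at 16
pos 17 'd': at 17  emit P4@[15:17]
pos 18 'c': at 0 (via fail)
pos 19 'd': at 7
pos 20 'd': at 8
pos 21 'e': at 9
pos 22 'd': at 10  emit P2@[19:22],P6@[20:22]
pos 23 'd': at 8 (via fail)

All matches (sorted): [[6,4],[9,4],[10,1],[12,1],[14,1],[14,3],[17,4],[22,2],[22,6]]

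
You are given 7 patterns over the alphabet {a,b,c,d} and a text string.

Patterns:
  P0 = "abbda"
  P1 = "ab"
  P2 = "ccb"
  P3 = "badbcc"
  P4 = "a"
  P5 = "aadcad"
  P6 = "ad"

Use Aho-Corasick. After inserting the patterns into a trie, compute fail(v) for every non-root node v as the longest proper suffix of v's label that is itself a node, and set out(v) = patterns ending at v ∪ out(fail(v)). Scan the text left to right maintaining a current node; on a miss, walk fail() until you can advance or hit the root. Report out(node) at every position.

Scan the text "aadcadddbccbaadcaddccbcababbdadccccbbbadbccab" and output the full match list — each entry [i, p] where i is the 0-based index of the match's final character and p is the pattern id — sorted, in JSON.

Construct AC machine:
Trie (insert patterns):
  0='ε' goto a→1 b→9 c→6
  1='a' goto a→15 b→2 d→20  ←P4
  2='ab' goto b→3  ←P1
  3='abb' goto d→4
  4='abbd' goto a→5
  5='abbda' goto ·  ←P0
  6='c' goto c→7
  7='cc' goto b→8
  8='ccb' goto ·  ←P2
  9='b' goto a→10
  10='ba' goto d→11
  11='bad' goto b→12
  12='badb' goto c→13
  13='badbc' goto c→14
  14='badbcc' goto ·  ←P3
  15='aa' goto d→16
  16='aad' goto c→17
  17='aadc' goto a→18
  18='aadca' goto d→19
  19='aadcad' goto ·  ←P5
  20='ad' goto ·  ←P6

BFS fail/out derivation:
  fail(1) 'a': from fail(0)=0 chase 'a': 0 ⇒ 0;  out={4}∪out(0)={4}
  fail(6) 'c': from fail(0)=0 chase 'c': 0 ⇒ 0;  out=∅∪out(0)=∅
  fail(9) 'b': from fail(0)=0 chase 'b': 0 ⇒ 0;  out=∅∪out(0)=∅
  fail(2) 'ab': from fail(1)=0 chase 'b': 0 ⇒ 9;  out={1}∪out(9)={1}
  fail(7) 'cc': from fail(6)=0 chase 'c': 0 ⇒ 6;  out=∅∪out(6)=∅
  fail(10) 'ba': from fail(9)=0 chase 'a': 0 ⇒ 1;  out=∅∪out(1)={4}
  fail(15) 'aa': from fail(1)=0 chase 'a': 0 ⇒ 1;  out=∅∪out(1)={4}
  fail(20) 'ad': from fail(1)=0 chase 'd': 0 ⇒ 0;  out={6}∪out(0)={6}
  fail(3) 'abb': from fail(2)=9 chase 'b': 9→0 ⇒ 9;  out=∅∪out(9)=∅
  fail(8) 'ccb': from fail(7)=6 chase 'b': 6→0 ⇒ 9;  out={2}∪out(9)={2}
  fail(11) 'bad': from fail(10)=1 chase 'd': 1 ⇒ 20;  out=∅∪out(20)={6}
  fail(16) 'aad': from fail(15)=1 chase 'd': 1 ⇒ 20;  out=∅∪out(20)={6}
  fail(4) 'abbd': from fail(3)=9 chase 'd': 9→0 ⇒ 0;  out=∅∪out(0)=∅
  fail(12) 'badb': from fail(11)=20 chase 'b': 20→0 ⇒ 9;  out=∅∪out(9)=∅
  fail(17) 'aadc': from fail(16)=20 chase 'c': 20→0 ⇒ 6;  out=∅∪out(6)=∅
  fail(5) 'abbda': from fail(4)=0 chase 'a': 0 ⇒ 1;  out={0}∪out(1)={0,4}
  fail(13) 'badbc': from fail(12)=9 chase 'c': 9→0 ⇒ 6;  out=∅∪out(6)=∅
  fail(18) 'aadca': from fail(17)=6 chase 'a': 6→0 ⇒ 1;  out=∅∪out(1)={4}
  fail(14) 'badbcc': from fail(13)=6 chase 'c': 6 ⇒ 7;  out={3}∪out(7)={3}
  fail(19) 'aadcad': from fail(18)=1 chase 'd': 1 ⇒ 20;  out={5}∪out(20)={5,6}

Text stream:
pos 0 'a': at 1  emit P4@[0:0]
pos 1 'a': at 15  emit P4@[1:1]
pos 2 'd': at 16  emit P6@[1:2]
pos 3 'c': at 17
pos 4 'a': at 18  emit P4@[4:4]
pos 5 'd': at 19  emit P5@[0:5],P6@[4:5]
pos 6 'd': at 0 ·f
pos 7 'd': at 0
pos 8 'b': at 9
pos 9 'c': at 6 ·f
pos 10 'c': at 7
pos 11 'b': at 8  emit P2@[9:11]
pos 12 'a': at 10 ·f  emit P4@[12:12]
pos 13 'a': at 15 ·f  emit P4@[13:13]
pos 14 'd': at 16  emit P6@[13:14]
pos 15 'c': at 17
pos 16 'a': at 18  emit P4@[16:16]
pos 17 'd': at 19  emit P5@[12:17],P6@[16:17]
pos 18 'd': at 0 ·f
pos 19 'c': at 6
pos 20 'c': at 7
pos 21 'b': at 8  emit P2@[19:21]
pos 22 'c': at 6 ·f
pos 23 'a': at 1 ·f  emit P4@[23:23]
pos 24 'b': at 2  emit P1@[23:24]
pos 25 'a': at 10 ·f  emit P4@[25:25]
pos 26 'b': at 2 ·f  emit P1@[25:26]
pos 27 'b': at 3
pos 28 'd': at 4
pos 29 'a': at 5  emit P0@[25:29],P4@[29:29]
pos 30 'd': at 20 ·f  emit P6@[29:30]
pos 31 'c': at 6 ·f
pos 32 'c': at 7
pos 33 'c': at 7 ·f
pos 34 'c': at 7 ·f
pos 35 'b': at 8  emit P2@[33:35]
pos 36 'b': at 9 ·f
pos 37 'b': at 9 ·f
pos 38 'a': at 10  emit P4@[38:38]
pos 39 'd': at 11  emit P6@[38:39]
pos 40 'b': at 12
pos 41 'c': at 13
pos 42 'c': at 14  emit P3@[37:42]
pos 43 'a': at 1 ·f  emit P4@[43:43]
pos 44 'b': at 2  emit P1@[43:44]

All matches (sorted): [[0,4],[1,4],[2,6],[4,4],[5,5],[5,6],[11,2],[12,4],[13,4],[14,6],[16,4],[17,5],[17,6],[21,2],[23,4],[24,1],[25,4],[26,1],[29,0],[29,4],[30,6],[35,2],[38,4],[39,6],[42,3],[43,4],[44,1]]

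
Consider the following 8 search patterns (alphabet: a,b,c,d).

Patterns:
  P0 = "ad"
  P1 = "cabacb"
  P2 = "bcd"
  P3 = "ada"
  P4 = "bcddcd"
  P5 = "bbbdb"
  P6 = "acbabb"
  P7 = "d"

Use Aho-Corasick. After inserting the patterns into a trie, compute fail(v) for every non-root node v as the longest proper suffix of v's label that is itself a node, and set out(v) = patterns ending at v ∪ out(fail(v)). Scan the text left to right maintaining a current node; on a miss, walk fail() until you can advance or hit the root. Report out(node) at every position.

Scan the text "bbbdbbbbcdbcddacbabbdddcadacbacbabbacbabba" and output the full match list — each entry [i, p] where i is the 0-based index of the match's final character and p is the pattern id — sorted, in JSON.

Construct AC machine:
Trie (insert patterns):
  n0 'ε': a→1 b→9 c→3 d→25
  n1 'a': c→20 d→2
  n2 'ad': a→12  ←P0
  n3 'c': a→4
  n4 'ca': b→5
  n5 'cab': a→6
  n6 'caba': c→7
  n7 'cabac': b→8
  n8 'cabacb': ·  ←P1
  n9 'b': b→16 c→10
  n10 'bc': d→11
  n11 'bcd': d→13  ←P2
  n12 'ada': ·  ←P3
  n13 'bcdd': c→14
  n14 'bcddc': d→15
  n15 'bcddcd': ·  ←P4
  n16 'bb': b→17
  n17 'bbb': d→18
  n18 'bbbd': b→19
  n19 'bbbdb': ·  ←P5
  n20 'ac': b→21
  n21 'acb': a→22
  n22 'acba': b→23
  n23 'acbab': b→24
  n24 'acbabb': ·  ←P6
  n25 'd': ·  ←P7

BFS fail/out derivation:
  n1('a'): parent n0 fail=0; on 'a' 0 → fail=0;  out ∅∪∅=∅
  n3('c'): parent n0 fail=0; on 'c' 0 → fail=0;  out ∅∪∅=∅
  n9('b'): parent n0 fail=0; on 'b' 0 → fail=0;  out ∅∪∅=∅
  n25('d'): parent n0 fail=0; on 'd' 0 → fail=0;  out {7}∪∅={7}
  n2('ad'): parent n1 fail=0; on 'd' 0 → fail=25;  out {0}∪{7}={0,7}
  n4('ca'): parent n3 fail=0; on 'a' 0 → fail=1;  out ∅∪∅=∅
  n10('bc'): parent n9 fail=0; on 'c' 0 → fail=3;  out ∅∪∅=∅
  n16('bb'): parent n9 fail=0; on 'b' 0 → fail=9;  out ∅∪∅=∅
  n20('ac'): parent n1 fail=0; on 'c' 0 → fail=3;  out ∅∪∅=∅
  n5('cab'): parent n4 fail=1; on 'b' 1→0 → fail=9;  out ∅∪∅=∅
  n11('bcd'): parent n10 fail=3; on 'd' 3→0 → fail=25;  out {2}∪{7}={2,7}
  n12('ada'): parent n2 fail=25; on 'a' 25→0 → fail=1;  out {3}∪∅={3}
  n17('bbb'): parent n16 fail=9; on 'b' 9 → fail=16;  out ∅∪∅=∅
  n21('acb'): parent n20 fail=3; on 'b' 3→0 → fail=9;  out ∅∪∅=∅
  n6('caba'): parent n5 fail=9; on 'a' 9→0 → fail=1;  out ∅∪∅=∅
  n13('bcdd'): parent n11 fail=25; on 'd' 25→0 → fail=25;  out ∅∪{7}={7}
  n18('bbbd'): parent n17 fail=16; on 'd' 16→9→0 → fail=25;  out ∅∪{7}={7}
  n22('acba'): parent n21 fail=9; on 'a' 9→0 → fail=1;  out ∅∪∅=∅
  n7('cabac'): parent n6 fail=1; on 'c' 1 → fail=20;  out ∅∪∅=∅
  n14('bcddc'): parent n13 fail=25; on 'c' 25→0 → fail=3;  out ∅∪∅=∅
  n19('bbbdb'): parent n18 fail=25; on 'b' 25→0 → fail=9;  out {5}∪∅={5}
  n23('acbab'): parent n22 fail=1; on 'b' 1→0 → fail=9;  out ∅∪∅=∅
  n8('cabacb'): parent n7 fail=20; on 'b' 20 → fail=21;  out {1}∪∅={1}
  n15('bcddcd'): parent n14 fail=3; on 'd' 3→0 → fail=25;  out {4}∪{7}={4,7}
  n24('acbabb'): parent n23 fail=9; on 'b' 9 → fail=16;  out {6}∪∅={6}

Run:
i=0 'b': node 0→9
i=1 'b': node 9→16
i=2 'b': node 16→17
i=3 'd': node 17→18  → match P7@[3:3]
i=4 'b': node 18→19  → match P5@[0:4]
i=5 'b': node 19→16 (via fail)
i=6 'b': node 16→17
i=7 'b': node 17→17 (via fail)
i=8 'c': node 17→10 (via fail)
i=9 'd': node 10→11  → match P2@[7:9],P7@[9:9]
i=10 'b': node 11→9 (via fail)
i=11 'c': node 9→10
i=12 'd': node 10→11  → match P2@[10:12],P7@[12:12]
i=13 'd': node 11→13  → match P7@[13:13]
i=14 'a': node 13→1 (via fail)
i=15 'c': node 1→20
i=16 'b': node 20→21
i=17 'a': node 21→22
i=18 'b': node 22→23
i=19 'b': node 23→24  → match P6@[14:19]
i=20 'd': node 24→25 (via fail)  → match P7@[20:20]
i=21 'd': node 25→25 (via fail)  → match P7@[21:21]
i=22 'd': node 25→25 (via fail)  → match P7@[22:22]
i=23 'c': node 25→3 (via fail)
i=24 'a': node 3→4
i=25 'd': node 4→2 (via fail)  → match P0@[24:25],P7@[25:25]
i=26 'a': node 2→12  → match P3@[24:26]
i=27 'c': node 12→20 (via fail)
i=28 'b': node 20→21
i=29 'a': node 21→22
i=30 'c': node 22→20 (via fail)
i=31 'b': node 20→21
i=32 'a': node 21→22
i=33 'b': node 22→23
i=34 'b': node 23→24  → match P6@[29:34]
i=35 'a': node 24→1 (via fail)
i=36 'c': node 1→20
i=37 'b': node 20→21
i=38 'a': node 21→22
i=39 'b': node 22→23
i=40 'b': node 23→24  → match P6@[35:40]
i=41 'a': node 24→1 (via fail)

Matches: [[3,7],[4,5],[9,2],[9,7],[12,2],[12,7],[13,7],[19,6],[20,7],[21,7],[22,7],[25,0],[25,7],[26,3],[34,6],[40,6]]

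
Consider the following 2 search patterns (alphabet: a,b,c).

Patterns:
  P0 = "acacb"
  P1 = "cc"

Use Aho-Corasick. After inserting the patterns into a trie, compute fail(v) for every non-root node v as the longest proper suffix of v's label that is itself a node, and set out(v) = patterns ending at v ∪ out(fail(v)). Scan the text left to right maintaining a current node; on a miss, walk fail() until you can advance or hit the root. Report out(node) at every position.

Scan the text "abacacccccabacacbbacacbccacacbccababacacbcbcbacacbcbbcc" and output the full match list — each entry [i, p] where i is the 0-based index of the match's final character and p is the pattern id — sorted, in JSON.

Build:
Trie nodes:
  n0 'ε': a→1 c→6
  n1 'a': c→2
  n2 'ac': a→3
  n3 'aca': c→4
  n4 'acac': b→5
  n5 'acacb': ·  [P0 ends]
  n6 'c': c→7
  n7 'cc': ·  [P1 ends]

BFS fail/out derivation:
  fail(1) 'a': from fail(0)=0 chase 'a': 0 ⇒ 0;  out=∅∪out(0)=∅
  fail(6) 'c': from fail(0)=0 chase 'c': 0 ⇒ 0;  out=∅∪out(0)=∅
  fail(2) 'ac': from fail(1)=0 chase 'c': 0 ⇒ 6;  out=∅∪out(6)=∅
  fail(7) 'cc': from fail(6)=0 chase 'c': 0 ⇒ 6;  out={1}∪out(6)={1}
  fail(3) 'aca': from fail(2)=6 chase 'a': 6→0 ⇒ 1;  out=∅∪out(1)=∅
  fail(4) 'acac': from fail(3)=1 chase 'c': 1 ⇒ 2;  out=∅∪out(2)=∅
  fail(5) 'acacb': from fail(4)=2 chase 'b': 2→6→0 ⇒ 0;  out={0}∪out(0)={0}

Run:
[0] read 'a'  n0⇒n1
[1] read 'b'  n1⇒n0 (fail-walked)
[2] read 'a'  n0⇒n1
[3] read 'c'  n1⇒n2
[4] read 'a'  n2⇒n3
[5] read 'c'  n3⇒n4
[6] read 'c'  n4⇒n7 (fail-walked)  emit P1@[5:6]
[7] read 'c'  n7⇒n7 (fail-walked)  emit P1@[6:7]
[8] read 'c'  n7⇒n7 (fail-walked)  emit P1@[7:8]
[9] read 'c'  n7⇒n7 (fail-walked)  emit P1@[8:9]
[10] read 'a'  n7⇒n1 (fail-walked)
[11] read 'b'  n1⇒n0 (fail-walked)
[12] read 'a'  n0⇒n1
[13] read 'c'  n1⇒n2
[14] read 'a'  n2⇒n3
[15] read 'c'  n3⇒n4
[16] read 'b'  n4⇒n5  emit P0@[12:16]
[17] read 'b'  n5⇒n0 (fail-walked)
[18] read 'a'  n0⇒n1
[19] read 'c'  n1⇒n2
[20] read 'a'  n2⇒n3
[21] read 'c'  n3⇒n4
[22] read 'b'  n4⇒n5  emit P0@[18:22]
[23] read 'c'  n5⇒n6 (fail-walked)
[24] read 'c'  n6⇒n7  emit P1@[23:24]
[25] read 'a'  n7⇒n1 (fail-walked)
[26] read 'c'  n1⇒n2
[27] read 'a'  n2⇒n3
[28] read 'c'  n3⇒n4
[29] read 'b'  n4⇒n5  emit P0@[25:29]
[30] read 'c'  n5⇒n6 (fail-walked)
[31] read 'c'  n6⇒n7  emit P1@[30:31]
[32] read 'a'  n7⇒n1 (fail-walked)
[33] read 'b'  n1⇒n0 (fail-walked)
[34] read 'a'  n0⇒n1
[35] read 'b'  n1⇒n0 (fail-walked)
[36] read 'a'  n0⇒n1
[37] read 'c'  n1⇒n2
[38] read 'a'  n2⇒n3
[39] read 'c'  n3⇒n4
[40] read 'b'  n4⇒n5  emit P0@[36:40]
[41] read 'c'  n5⇒n6 (fail-walked)
[42] read 'b'  n6⇒n0 (fail-walked)
[43] read 'c'  n0⇒n6
[44] read 'b'  n6⇒n0 (fail-walked)
[45] read 'a'  n0⇒n1
[46] read 'c'  n1⇒n2
[47] read 'a'  n2⇒n3
[48] read 'c'  n3⇒n4
[49] read 'b'  n4⇒n5  emit P0@[45:49]
[50] read 'c'  n5⇒n6 (fail-walked)
[51] read 'b'  n6⇒n0 (fail-walked)
[52] read 'b'  n0⇒n0
[53] read 'c'  n0⇒n6
[54] read 'c'  n6⇒n7  emit P1@[53:54]

Matches: [[6,1],[7,1],[8,1],[9,1],[16,0],[22,0],[24,1],[29,0],[31,1],[40,0],[49,0],[54,1]]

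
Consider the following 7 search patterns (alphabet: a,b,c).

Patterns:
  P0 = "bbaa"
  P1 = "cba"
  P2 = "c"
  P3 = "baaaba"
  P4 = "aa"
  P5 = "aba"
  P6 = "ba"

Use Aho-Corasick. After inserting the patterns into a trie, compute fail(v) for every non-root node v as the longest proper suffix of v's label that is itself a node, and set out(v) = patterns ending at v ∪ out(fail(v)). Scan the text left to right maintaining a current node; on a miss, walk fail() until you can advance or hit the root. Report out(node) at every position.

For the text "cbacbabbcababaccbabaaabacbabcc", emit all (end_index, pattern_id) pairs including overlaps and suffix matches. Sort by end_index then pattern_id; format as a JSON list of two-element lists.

Build automaton:
Trie (insert patterns):
  n0 'ε': a→13 b→1 c→5
  n1 'b': a→8 b→2
  n2 'bb': a→3
  n3 'bba': a→4
  n4 'bbaa': ·  ←P0
  n5 'c': b→6  ←P2
  n6 'cb': a→7
  n7 'cba': ·  ←P1
  n8 'ba': a→9  ←P6
  n9 'baa': a→10
  n10 'baaa': b→11
  n11 'baaab': a→12
  n12 'baaaba': ·  ←P3
  n13 'a': a→14 b→15
  n14 'aa': ·  ←P4
  n15 'ab': a→16
  n16 'aba': ·  ←P5

Failure links (BFS by depth):
  fail(1) 'b': from fail(0)=0 chase 'b': 0 ⇒ 0;  out=∅∪out(0)=∅
  fail(5) 'c': from fail(0)=0 chase 'c': 0 ⇒ 0;  out={2}∪out(0)={2}
  fail(13) 'a': from fail(0)=0 chase 'a': 0 ⇒ 0;  out=∅∪out(0)=∅
  fail(2) 'bb': from fail(1)=0 chase 'b': 0 ⇒ 1;  out=∅∪out(1)=∅
  fail(6) 'cb': from fail(5)=0 chase 'b': 0 ⇒ 1;  out=∅∪out(1)=∅
  fail(8) 'ba': from fail(1)=0 chase 'a': 0 ⇒ 13;  out={6}∪out(13)={6}
  fail(14) 'aa': from fail(13)=0 chase 'a': 0 ⇒ 13;  out={4}∪out(13)={4}
  fail(15) 'ab': from fail(13)=0 chase 'b': 0 ⇒ 1;  out=∅∪out(1)=∅
  fail(3) 'bba': from fail(2)=1 chase 'a': 1 ⇒ 8;  out=∅∪out(8)={6}
  fail(7) 'cba': from fail(6)=1 chase 'a': 1 ⇒ 8;  out={1}∪out(8)={1,6}
  fail(9) 'baa': from fail(8)=13 chase 'a': 13 ⇒ 14;  out=∅∪out(14)={4}
  fail(16) 'aba': from fail(15)=1 chase 'a': 1 ⇒ 8;  out={5}∪out(8)={5,6}
  fail(4) 'bbaa': from fail(3)=8 chase 'a': 8 ⇒ 9;  out={0}∪out(9)={0,4}
  fail(10) 'baaa': from fail(9)=14 chase 'a': 14→13 ⇒ 14;  out=∅∪out(14)={4}
  fail(11) 'baaab': from fail(10)=14 chase 'b': 14→13 ⇒ 15;  out=∅∪out(15)=∅
  fail(12) 'baaaba': from fail(11)=15 chase 'a': 15 ⇒ 16;  out={3}∪out(16)={3,5,6}

Run:
i=0 'c': node 0→5  ** P2@[0:0]
i=1 'b': node 5→6
i=2 'a': node 6→7  ** P1@[0:2],P6@[1:2]
i=3 'c': node 7→5 ·f  ** P2@[3:3]
i=4 'b': node 5→6
i=5 'a': node 6→7  ** P1@[3:5],P6@[4:5]
i=6 'b': node 7→15 ·f
i=7 'b': node 15→2 ·f
i=8 'c': node 2→5 ·f  ** P2@[8:8]
i=9 'a': node 5→13 ·f
i=10 'b': node 13→15
i=11 'a': node 15→16  ** P5@[9:11],P6@[10:11]
i=12 'b': node 16→15 ·f
i=13 'a': node 15→16  ** P5@[11:13],P6@[12:13]
i=14 'c': node 16→5 ·f  ** P2@[14:14]
i=15 'c': node 5→5 ·f  ** P2@[15:15]
i=16 'b': node 5→6
i=17 'a': node 6→7  ** P1@[15:17],P6@[16:17]
i=18 'b': node 7→15 ·f
i=19 'a': node 15→16  ** P5@[17:19],P6@[18:19]
i=20 'a': node 16→9 ·f  ** P4@[19:20]
i=21 'a': node 9→10  ** P4@[20:21]
i=22 'b': node 10→11
i=23 'a': node 11→12  ** P3@[18:23],P5@[21:23],P6@[22:23]
i=24 'c': node 12→5 ·f  ** P2@[24:24]
i=25 'b': node 5→6
i=26 'a': node 6→7  ** P1@[24:26],P6@[25:26]
i=27 'b': node 7→15 ·f
i=28 'c': node 15→5 ·f  ** P2@[28:28]
i=29 'c': node 5→5 ·f  ** P2@[29:29]

Result: [[0,2],[2,1],[2,6],[3,2],[5,1],[5,6],[8,2],[11,5],[11,6],[13,5],[13,6],[14,2],[15,2],[17,1],[17,6],[19,5],[19,6],[20,4],[21,4],[23,3],[23,5],[23,6],[24,2],[26,1],[26,6],[28,2],[29,2]]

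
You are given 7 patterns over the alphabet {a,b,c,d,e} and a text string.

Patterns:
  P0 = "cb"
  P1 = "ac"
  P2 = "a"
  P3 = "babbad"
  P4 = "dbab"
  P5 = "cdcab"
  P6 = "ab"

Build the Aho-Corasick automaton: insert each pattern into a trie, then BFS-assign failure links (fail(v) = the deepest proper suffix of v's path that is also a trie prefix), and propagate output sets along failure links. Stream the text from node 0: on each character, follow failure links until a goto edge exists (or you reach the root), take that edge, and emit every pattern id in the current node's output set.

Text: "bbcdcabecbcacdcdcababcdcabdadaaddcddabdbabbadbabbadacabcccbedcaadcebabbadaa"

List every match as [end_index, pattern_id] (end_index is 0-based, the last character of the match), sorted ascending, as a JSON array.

Build:
Trie nodes:
  n0 'ε': a→3 b→5 c→1 d→11
  n1 'c': b→2 d→15
  n2 'cb': ·  [P0 ends]
  n3 'a': b→19 c→4  [P2 ends]
  n4 'ac': ·  [P1 ends]
  n5 'b': a→6
  n6 'ba': b→7
  n7 'bab': b→8
  n8 'babb': a→9
  n9 'babba': d→10
  n10 'babbad': ·  [P3 ends]
  n11 'd': b→12
  n12 'db': a→13
  n13 'dba': b→14
  n14 'dbab': ·  [P4 ends]
  n15 'cd': c→16
  n16 'cdc': a→17
  n17 'cdca': b→18
  n18 'cdcab': ·  [P5 ends]
  n19 'ab': ·  [P6 ends]

Failure links (BFS by depth):
  n1('c'): parent n0 fail=0; on 'c' 0 → fail=0;  out ∅∪∅=∅
  n3('a'): parent n0 fail=0; on 'a' 0 → fail=0;  out {2}∪∅={2}
  n5('b'): parent n0 fail=0; on 'b' 0 → fail=0;  out ∅∪∅=∅
  n11('d'): parent n0 fail=0; on 'd' 0 → fail=0;  out ∅∪∅=∅
  n2('cb'): parent n1 fail=0; on 'b' 0 → fail=5;  out {0}∪∅={0}
  n4('ac'): parent n3 fail=0; on 'c' 0 → fail=1;  out {1}∪∅={1}
  n6('ba'): parent n5 fail=0; on 'a' 0 → fail=3;  out ∅∪{2}={2}
  n12('db'): parent n11 fail=0; on 'b' 0 → fail=5;  out ∅∪∅=∅
  n15('cd'): parent n1 fail=0; on 'd' 0 → fail=11;  out ∅∪∅=∅
  n19('ab'): parent n3 fail=0; on 'b' 0 → fail=5;  out {6}∪∅={6}
  n7('bab'): parent n6 fail=3; on 'b' 3 → fail=19;  out ∅∪{6}={6}
  n13('dba'): parent n12 fail=5; on 'a' 5 → fail=6;  out ∅∪{2}={2}
  n16('cdc'): parent n15 fail=11; on 'c' 11→0 → fail=1;  out ∅∪∅=∅
  n8('babb'): parent n7 fail=19; on 'b' 19→5→0 → fail=5;  out ∅∪∅=∅
  n14('dbab'): parent n13 fail=6; on 'b' 6 → fail=7;  out {4}∪{6}={4,6}
  n17('cdca'): parent n16 fail=1; on 'a' 1→0 → fail=3;  out ∅∪{2}={2}
  n9('babba'): parent n8 fail=5; on 'a' 5 → fail=6;  out ∅∪{2}={2}
  n18('cdcab'): parent n17 fail=3; on 'b' 3 → fail=19;  out {5}∪{6}={5,6}
  n10('babbad'): parent n9 fail=6; on 'd' 6→3→0 → fail=11;  out {3}∪∅={3}

Text stream:
pos 0 'b': at 5
pos 1 'b': at 5 (fail-walked)
pos 2 'c': at 1 (fail-walked)
pos 3 'd': at 15
pos 4 'c': at 16
pos 5 'a': at 17  → match P2@[5:5]
pos 6 'b': at 18  → match P5@[2:6],P6@[5:6]
pos 7 'e': at 0 (fail-walked)
pos 8 'c': at 1
pos 9 'b': at 2  → match P0@[8:9]
pos 10 'c': at 1 (fail-walked)
pos 11 'a': at 3 (fail-walked)  → match P2@[11:11]
pos 12 'c': at 4  → match P1@[11:12]
pos 13 'd': at 15 (fail-walked)
pos 14 'c': at 16
pos 15 'd': at 15 (fail-walked)
pos 16 'c': at 16
pos 17 'a': at 17  → match P2@[17:17]
pos 18 'b': at 18  → match P5@[14:18],P6@[17:18]
pos 19 'a': at 6 (fail-walked)  → match P2@[19:19]
pos 20 'b': at 7  → match P6@[19:20]
pos 21 'c': at 1 (fail-walked)
pos 22 'd': at 15
pos 23 'c': at 16
pos 24 'a': at 17  → match P2@[24:24]
pos 25 'b': at 18  → match P5@[21:25],P6@[24:25]
pos 26 'd': at 11 (fail-walked)
pos 27 'a': at 3 (fail-walked)  → match P2@[27:27]
pos 28 'd': at 11 (fail-walked)
pos 29 'a': at 3 (fail-walked)  → match P2@[29:29]
pos 30 'a': at 3 (fail-walked)  → match P2@[30:30]
pos 31 'd': at 11 (fail-walked)
pos 32 'd': at 11 (fail-walked)
pos 33 'c': at 1 (fail-walked)
pos 34 'd': at 15
pos 35 'd': at 11 (fail-walked)
pos 36 'a': at 3 (fail-walked)  → match P2@[36:36]
pos 37 'b': at 19  → match P6@[36:37]
pos 38 'd': at 11 (fail-walked)
pos 39 'b': at 12
pos 40 'a': at 13  → match P2@[40:40]
pos 41 'b': at 14  → match P4@[38:41],P6@[40:41]
pos 42 'b': at 8 (fail-walked)
pos 43 'a': at 9  → match P2@[43:43]
pos 44 'd': at 10  → match P3@[39:44]
pos 45 'b': at 12 (fail-walked)
pos 46 'a': at 13  → match P2@[46:46]
pos 47 'b': at 14  → match P4@[44:47],P6@[46:47]
pos 48 'b': at 8 (fail-walked)
pos 49 'a': at 9  → match P2@[49:49]
pos 50 'd': at 10  → match P3@[45:50]
pos 51 'a': at 3 (fail-walked)  → match P2@[51:51]
pos 52 'c': at 4  → match P1@[51:52]
pos 53 'a': at 3 (fail-walked)  → match P2@[53:53]
pos 54 'b': at 19  → match P6@[53:54]
pos 55 'c': at 1 (fail-walked)
pos 56 'c': at 1 (fail-walked)
pos 57 'c': at 1 (fail-walked)
pos 58 'b': at 2  → match P0@[57:58]
pos 59 'e': at 0 (fail-walked)
pos 60 'd': at 11
pos 61 'c': at 1 (fail-walked)
pos 62 'a': at 3 (fail-walked)  → match P2@[62:62]
pos 63 'a': at 3 (fail-walked)  → match P2@[63:63]
pos 64 'd': at 11 (fail-walked)
pos 65 'c': at 1 (fail-walked)
pos 66 'e': at 0 (fail-walked)
pos 67 'b': at 5
pos 68 'a': at 6  → match P2@[68:68]
pos 69 'b': at 7  → match P6@[68:69]
pos 70 'b': at 8
pos 71 'a': at 9  → match P2@[71:71]
pos 72 'd': at 10  → match P3@[67:72]
pos 73 'a': at 3 (fail-walked)  → match P2@[73:73]
pos 74 'a': at 3 (fail-walked)  → match P2@[74:74]

Result: [[5,2],[6,5],[6,6],[9,0],[11,2],[12,1],[17,2],[18,5],[18,6],[19,2],[20,6],[24,2],[25,5],[25,6],[27,2],[29,2],[30,2],[36,2],[37,6],[40,2],[41,4],[41,6],[43,2],[44,3],[46,2],[47,4],[47,6],[49,2],[50,3],[51,2],[52,1],[53,2],[54,6],[58,0],[62,2],[63,2],[68,2],[69,6],[71,2],[72,3],[73,2],[74,2]]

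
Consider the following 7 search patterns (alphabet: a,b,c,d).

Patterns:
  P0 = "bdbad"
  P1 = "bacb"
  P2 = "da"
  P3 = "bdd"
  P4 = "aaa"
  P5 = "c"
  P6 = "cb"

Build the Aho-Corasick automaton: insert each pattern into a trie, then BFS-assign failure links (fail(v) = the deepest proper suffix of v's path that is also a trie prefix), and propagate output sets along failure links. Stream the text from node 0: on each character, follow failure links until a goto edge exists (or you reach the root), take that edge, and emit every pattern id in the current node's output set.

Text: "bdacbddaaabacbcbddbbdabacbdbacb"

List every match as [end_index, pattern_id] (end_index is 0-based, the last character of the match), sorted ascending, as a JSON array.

Construct AC machine:
Trie nodes:
  n0 'ε': a→12 b→1 c→15 d→9
  n1 'b': a→6 d→2
  n2 'bd': b→3 d→11
  n3 'bdb': a→4
  n4 'bdba': d→5
  n5 'bdbad': ·  ←P0
  n6 'ba': c→7
  n7 'bac': b→8
  n8 'bacb': ·  ←P1
  n9 'd': a→10
  n10 'da': ·  ←P2
  n11 'bdd': ·  ←P3
  n12 'a': a→13
  n13 'aa': a→14
  n14 'aaa': ·  ←P4
  n15 'c': b→16  ←P5
  n16 'cb': ·  ←P6

BFS fail/out derivation:
  fail(1) 'b': from fail(0)=0 chase 'b': 0 ⇒ 0;  out=∅∪out(0)=∅
  fail(9) 'd': from fail(0)=0 chase 'd': 0 ⇒ 0;  out=∅∪out(0)=∅
  fail(12) 'a': from fail(0)=0 chase 'a': 0 ⇒ 0;  out=∅∪out(0)=∅
  fail(15) 'c': from fail(0)=0 chase 'c': 0 ⇒ 0;  out={5}∪out(0)={5}
  fail(2) 'bd': from fail(1)=0 chase 'd': 0 ⇒ 9;  out=∅∪out(9)=∅
  fail(6) 'ba': from fail(1)=0 chase 'a': 0 ⇒ 12;  out=∅∪out(12)=∅
  fail(10) 'da': from fail(9)=0 chase 'a': 0 ⇒ 12;  out={2}∪out(12)={2}
  fail(13) 'aa': from fail(12)=0 chase 'a': 0 ⇒ 12;  out=∅∪out(12)=∅
  fail(16) 'cb': from fail(15)=0 chase 'b': 0 ⇒ 1;  out={6}∪out(1)={6}
  fail(3) 'bdb': from fail(2)=9 chase 'b': 9→0 ⇒ 1;  out=∅∪out(1)=∅
  fail(7) 'bac': from fail(6)=12 chase 'c': 12→0 ⇒ 15;  out=∅∪out(15)={5}
  fail(11) 'bdd': from fail(2)=9 chase 'd': 9→0 ⇒ 9;  out={3}∪out(9)={3}
  fail(14) 'aaa': from fail(13)=12 chase 'a': 12 ⇒ 13;  out={4}∪out(13)={4}
  fail(4) 'bdba': from fail(3)=1 chase 'a': 1 ⇒ 6;  out=∅∪out(6)=∅
  fail(8) 'bacb': from fail(7)=15 chase 'b': 15 ⇒ 16;  out={1}∪out(16)={1,6}
  fail(5) 'bdbad': from fail(4)=6 chase 'd': 6→12→0 ⇒ 9;  out={0}∪out(9)={0}

Text stream:
[0] read 'b'  n0⇒n1
[1] read 'd'  n1⇒n2
[2] read 'a'  n2⇒n10 (fail-walked)  emit P2@[1:2]
[3] read 'c'  n10⇒n15 (fail-walked)  emit P5@[3:3]
[4] read 'b'  n15⇒n16  emit P6@[3:4]
[5] read 'd'  n16⇒n2 (fail-walked)
[6] read 'd'  n2⇒n11  emit P3@[4:6]
[7] read 'a'  n11⇒n10 (fail-walked)  emit P2@[6:7]
[8] read 'a'  n10⇒n13 (fail-walked)
[9] read 'a'  n13⇒n14  emit P4@[7:9]
[10] read 'b'  n14⇒n1 (fail-walked)
[11] read 'a'  n1⇒n6
[12] read 'c'  n6⇒n7  emit P5@[12:12]
[13] read 'b'  n7⇒n8  emit P1@[10:13],P6@[12:13]
[14] read 'c'  n8⇒n15 (fail-walked)  emit P5@[14:14]
[15] read 'b'  n15⇒n16  emit P6@[14:15]
[16] read 'd'  n16⇒n2 (fail-walked)
[17] read 'd'  n2⇒n11  emit P3@[15:17]
[18] read 'b'  n11⇒n1 (fail-walked)
[19] read 'b'  n1⇒n1 (fail-walked)
[20] read 'd'  n1⇒n2
[21] read 'a'  n2⇒n10 (fail-walked)  emit P2@[20:21]
[22] read 'b'  n10⇒n1 (fail-walked)
[23] read 'a'  n1⇒n6
[24] read 'c'  n6⇒n7  emit P5@[24:24]
[25] read 'b'  n7⇒n8  emit P1@[22:25],P6@[24:25]
[26] read 'd'  n8⇒n2 (fail-walked)
[27] read 'b'  n2⇒n3
[28] read 'a'  n3⇒n4
[29] read 'c'  n4⇒n7 (fail-walked)  emit P5@[29:29]
[30] read 'b'  n7⇒n8  emit P1@[27:30],P6@[29:30]

Result: [[2,2],[3,5],[4,6],[6,3],[7,2],[9,4],[12,5],[13,1],[13,6],[14,5],[15,6],[17,3],[21,2],[24,5],[25,1],[25,6],[29,5],[30,1],[30,6]]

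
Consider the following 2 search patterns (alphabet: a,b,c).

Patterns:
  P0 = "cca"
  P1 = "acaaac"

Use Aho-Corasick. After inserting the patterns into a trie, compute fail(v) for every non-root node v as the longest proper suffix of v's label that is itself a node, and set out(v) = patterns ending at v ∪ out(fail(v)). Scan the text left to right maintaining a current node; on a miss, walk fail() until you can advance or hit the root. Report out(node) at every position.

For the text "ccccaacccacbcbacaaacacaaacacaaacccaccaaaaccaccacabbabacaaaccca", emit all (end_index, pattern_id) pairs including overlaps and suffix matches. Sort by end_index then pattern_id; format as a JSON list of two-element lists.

Build:
Trie nodes:
  0='ε' goto a→4 c→1
  1='c' goto c→2
  2='cc' goto a→3
  3='cca' goto ·  [P0 ends]
  4='a' goto c→5
  5='ac' goto a→6
  6='aca' goto a→7
  7='acaa' goto a→8
  8='acaaa' goto c→9
  9='acaaac' goto ·  [P1 ends]

Failure links (BFS by depth):
  n1('c'): parent n0 fail=0; on 'c' 0 → fail=0;  out ∅∪∅=∅
  n4('a'): parent n0 fail=0; on 'a' 0 → fail=0;  out ∅∪∅=∅
  n2('cc'): parent n1 fail=0; on 'c' 0 → fail=1;  out ∅∪∅=∅
  n5('ac'): parent n4 fail=0; on 'c' 0 → fail=1;  out ∅∪∅=∅
  n3('cca'): parent n2 fail=1; on 'a' 1→0 → fail=4;  out {0}∪∅={0}
  n6('aca'): parent n5 fail=1; on 'a' 1→0 → fail=4;  out ∅∪∅=∅
  n7('acaa'): parent n6 fail=4; on 'a' 4→0 → fail=4;  out ∅∪∅=∅
  n8('acaaa'): parent n7 fail=4; on 'a' 4→0 → fail=4;  out ∅∪∅=∅
  n9('acaaac'): parent n8 fail=4; on 'c' 4 → fail=5;  out {1}∪∅={1}

Scan:
i=0 'c': node 0→1
i=1 'c': node 1→2
i=2 'c': node 2→2 (fail-walked)
i=3 'c': node 2→2 (fail-walked)
i=4 'a': node 2→3  → match P0@[2:4]
i=5 'a': node 3→4 (fail-walked)
i=6 'c': node 4→5
i=7 'c': node 5→2 (fail-walked)
i=8 'c': node 2→2 (fail-walked)
i=9 'a': node 2→3  → match P0@[7:9]
i=10 'c': node 3→5 (fail-walked)
i=11 'b': node 5→0 (fail-walked)
i=12 'c': node 0→1
i=13 'b': node 1→0 (fail-walked)
i=14 'a': node 0→4
i=15 'c': node 4→5
i=16 'a': node 5→6
i=17 'a': node 6→7
i=18 'a': node 7→8
i=19 'c': node 8→9  → match P1@[14:19]
i=20 'a': node 9→6 (fail-walked)
i=21 'c': node 6→5 (fail-walked)
i=22 'a': node 5→6
i=23 'a': node 6→7
i=24 'a': node 7→8
i=25 'c': node 8→9  → match P1@[20:25]
i=26 'a': node 9→6 (fail-walked)
i=27 'c': node 6→5 (fail-walked)
i=28 'a': node 5→6
i=29 'a': node 6→7
i=30 'a': node 7→8
i=31 'c': node 8→9  → match P1@[26:31]
i=32 'c': node 9→2 (fail-walked)
i=33 'c': node 2→2 (fail-walked)
i=34 'a': node 2→3  → match P0@[32:34]
i=35 'c': node 3→5 (fail-walked)
i=36 'c': node 5→2 (fail-walked)
i=37 'a': node 2→3  → match P0@[35:37]
i=38 'a': node 3→4 (fail-walked)
i=39 'a': node 4→4 (fail-walked)
i=40 'a': node 4→4 (fail-walked)
i=41 'c': node 4→5
i=42 'c': node 5→2 (fail-walked)
i=43 'a': node 2→3  → match P0@[41:43]
i=44 'c': node 3→5 (fail-walked)
i=45 'c': node 5→2 (fail-walked)
i=46 'a': node 2→3  → match P0@[44:46]
i=47 'c': node 3→5 (fail-walked)
i=48 'a': node 5→6
i=49 'b': node 6→0 (fail-walked)
i=50 'b': node 0→0
i=51 'a': node 0→4
i=52 'b': node 4→0 (fail-walked)
i=53 'a': node 0→4
i=54 'c': node 4→5
i=55 'a': node 5→6
i=56 'a': node 6→7
i=57 'a': node 7→8
i=58 'c': node 8→9  → match P1@[53:58]
i=59 'c': node 9→2 (fail-walked)
i=60 'c': node 2→2 (fail-walked)
i=61 'a': node 2→3  → match P0@[59:61]

Result: [[4,0],[9,0],[19,1],[25,1],[31,1],[34,0],[37,0],[43,0],[46,0],[58,1],[61,0]]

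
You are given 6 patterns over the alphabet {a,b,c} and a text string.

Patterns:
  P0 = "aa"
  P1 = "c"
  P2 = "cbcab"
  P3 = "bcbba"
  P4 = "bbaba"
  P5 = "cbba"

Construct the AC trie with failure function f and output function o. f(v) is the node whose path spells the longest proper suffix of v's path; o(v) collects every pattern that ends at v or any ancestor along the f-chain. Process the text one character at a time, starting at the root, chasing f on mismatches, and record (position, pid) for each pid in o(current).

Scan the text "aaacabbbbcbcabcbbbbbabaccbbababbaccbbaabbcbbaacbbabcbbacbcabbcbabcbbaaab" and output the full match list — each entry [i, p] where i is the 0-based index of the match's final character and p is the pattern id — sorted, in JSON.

Build automaton:
Trie (insert patterns):
  n0 'ε': a→1 b→8 c→3
  n1 'a': a→2
  n2 'aa': ·  ←P0
  n3 'c': b→4  ←P1
  n4 'cb': b→17 c→5
  n5 'cbc': a→6
  n6 'cbca': b→7
  n7 'cbcab': ·  ←P2
  n8 'b': b→13 c→9
  n9 'bc': b→10
  n10 'bcb': b→11
  n11 'bcbb': a→12
  n12 'bcbba': ·  ←P3
  n13 'bb': a→14
  n14 'bba': b→15
  n15 'bbab': a→16
  n16 'bbaba': ·  ←P4
  n17 'cbb': a→18
  n18 'cbba': ·  ←P5

BFS fail/out derivation:
  fail(1) 'a': from fail(0)=0 chase 'a': 0 ⇒ 0;  out=∅∪out(0)=∅
  fail(3) 'c': from fail(0)=0 chase 'c': 0 ⇒ 0;  out={1}∪out(0)={1}
  fail(8) 'b': from fail(0)=0 chase 'b': 0 ⇒ 0;  out=∅∪out(0)=∅
  fail(2) 'aa': from fail(1)=0 chase 'a': 0 ⇒ 1;  out={0}∪out(1)={0}
  fail(4) 'cb': from fail(3)=0 chase 'b': 0 ⇒ 8;  out=∅∪out(8)=∅
  fail(9) 'bc': from fail(8)=0 chase 'c': 0 ⇒ 3;  out=∅∪out(3)={1}
  fail(13) 'bb': from fail(8)=0 chase 'b': 0 ⇒ 8;  out=∅∪out(8)=∅
  fail(5) 'cbc': from fail(4)=8 chase 'c': 8 ⇒ 9;  out=∅∪out(9)={1}
  fail(10) 'bcb': from fail(9)=3 chase 'b': 3 ⇒ 4;  out=∅∪out(4)=∅
  fail(14) 'bba': from fail(13)=8 chase 'a': 8→0 ⇒ 1;  out=∅∪out(1)=∅
  fail(17) 'cbb': from fail(4)=8 chase 'b': 8 ⇒ 13;  out=∅∪out(13)=∅
  fail(6) 'cbca': from fail(5)=9 chase 'a': 9→3→0 ⇒ 1;  out=∅∪out(1)=∅
  fail(11) 'bcbb': from fail(10)=4 chase 'b': 4 ⇒ 17;  out=∅∪out(17)=∅
  fail(15) 'bbab': from fail(14)=1 chase 'b': 1→0 ⇒ 8;  out=∅∪out(8)=∅
  fail(18) 'cbba': from fail(17)=13 chase 'a': 13 ⇒ 14;  out={5}∪out(14)={5}
  fail(7) 'cbcab': from fail(6)=1 chase 'b': 1→0 ⇒ 8;  out={2}∪out(8)={2}
  fail(12) 'bcbba': from fail(11)=17 chase 'a': 17 ⇒ 18;  out={3}∪out(18)={3,5}
  fail(16) 'bbaba': from fail(15)=8 chase 'a': 8→0 ⇒ 1;  out={4}∪out(1)={4}

Run:
i=0 'a': node 0→1
i=1 'a': node 1→2  ** P0@[0:1]
i=2 'a': node 2→2 (via fail)  ** P0@[1:2]
i=3 'c': node 2→3 (via fail)  ** P1@[3:3]
i=4 'a': node 3→1 (via fail)
i=5 'b': node 1→8 (via fail)
i=6 'b': node 8→13
i=7 'b': node 13→13 (via fail)
i=8 'b': node 13→13 (via fail)
i=9 'c': node 13→9 (via fail)  ** P1@[9:9]
i=10 'b': node 9→10
i=11 'c': node 10→5 (via fail)  ** P1@[11:11]
i=12 'a': node 5→6
i=13 'b': node 6→7  ** P2@[9:13]
i=14 'c': node 7→9 (via fail)  ** P1@[14:14]
i=15 'b': node 9→10
i=16 'b': node 10→11
i=17 'b': node 11→13 (via fail)
i=18 'b': node 13→13 (via fail)
i=19 'b': node 13→13 (via fail)
i=20 'a': node 13→14
i=21 'b': node 14→15
i=22 'a': node 15→16  ** P4@[18:22]
i=23 'c': node 16→3 (via fail)  ** P1@[23:23]
i=24 'c': node 3→3 (via fail)  ** P1@[24:24]
i=25 'b': node 3→4
i=26 'b': node 4→17
i=27 'a': node 17→18  ** P5@[24:27]
i=28 'b': node 18→15 (via fail)
i=29 'a': node 15→16  ** P4@[25:29]
i=30 'b': node 16→8 (via fail)
i=31 'b': node 8→13
i=32 'a': node 13→14
i=33 'c': node 14→3 (via fail)  ** P1@[33:33]
i=34 'c': node 3→3 (via fail)  ** P1@[34:34]
i=35 'b': node 3→4
i=36 'b': node 4→17
i=37 'a': node 17→18  ** P5@[34:37]
i=38 'a': node 18→2 (via fail)  ** P0@[37:38]
i=39 'b': node 2→8 (via fail)
i=40 'b': node 8→13
i=41 'c': node 13→9 (via fail)  ** P1@[41:41]
i=42 'b': node 9→10
i=43 'b': node 10→11
i=44 'a': node 11→12  ** P3@[40:44],P5@[41:44]
i=45 'a': node 12→2 (via fail)  ** P0@[44:45]
i=46 'c': node 2→3 (via fail)  ** P1@[46:46]
i=47 'b': node 3→4
i=48 'b': node 4→17
i=49 'a': node 17→18  ** P5@[46:49]
i=50 'b': node 18→15 (via fail)
i=51 'c': node 15→9 (via fail)  ** P1@[51:51]
i=52 'b': node 9→10
i=53 'b': node 10→11
i=54 'a': node 11→12  ** P3@[50:54],P5@[51:54]
i=55 'c': node 12→3 (via fail)  ** P1@[55:55]
i=56 'b': node 3→4
i=57 'c': node 4→5  ** P1@[57:57]
i=58 'a': node 5→6
i=59 'b': node 6→7  ** P2@[55:59]
i=60 'b': node 7→13 (via fail)
i=61 'c': node 13→9 (via fail)  ** P1@[61:61]
i=62 'b': node 9→10
i=63 'a': node 10→1 (via fail)
i=64 'b': node 1→8 (via fail)
i=65 'c': node 8→9  ** P1@[65:65]
i=66 'b': node 9→10
i=67 'b': node 10→11
i=68 'a': node 11→12  ** P3@[64:68],P5@[65:68]
i=69 'a': node 12→2 (via fail)  ** P0@[68:69]
i=70 'a': node 2→2 (via fail)  ** P0@[69:70]
i=71 'b': node 2→8 (via fail)

Matches: [[1,0],[2,0],[3,1],[9,1],[11,1],[13,2],[14,1],[22,4],[23,1],[24,1],[27,5],[29,4],[33,1],[34,1],[37,5],[38,0],[41,1],[44,3],[44,5],[45,0],[46,1],[49,5],[51,1],[54,3],[54,5],[55,1],[57,1],[59,2],[61,1],[65,1],[68,3],[68,5],[69,0],[70,0]]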